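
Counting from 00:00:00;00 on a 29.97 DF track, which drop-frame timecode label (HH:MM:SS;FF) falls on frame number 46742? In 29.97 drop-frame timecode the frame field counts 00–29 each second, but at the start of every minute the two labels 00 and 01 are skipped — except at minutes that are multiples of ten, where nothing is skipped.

00:25:59;18

Ten DF minutes hold 17982 frames, so frame 46742 lies in block 2 (frames 35964–53945) with 10778 frames into that block.
The block's first minute is 1800 frames and the rest 1798 each; 10778 frames reaches minute 5, so 2 × 18 + 5 × 2 = 46 labels have been skipped so far.
Adding those back, label number 46742 + 46 = 46788 at 30 labels/s is 1559 s + 18 f = 0 h 25 min 59 s frame 18, i.e. 00:25:59;18.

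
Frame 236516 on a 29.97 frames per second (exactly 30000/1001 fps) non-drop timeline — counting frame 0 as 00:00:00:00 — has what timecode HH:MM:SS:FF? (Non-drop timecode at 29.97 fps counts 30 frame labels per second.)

236516 ÷ 30 = 7883 full seconds, remainder 26 frames.
7883 s = 2 h 11 min 23 s.
Timecode: 02:11:23:26.

02:11:23:26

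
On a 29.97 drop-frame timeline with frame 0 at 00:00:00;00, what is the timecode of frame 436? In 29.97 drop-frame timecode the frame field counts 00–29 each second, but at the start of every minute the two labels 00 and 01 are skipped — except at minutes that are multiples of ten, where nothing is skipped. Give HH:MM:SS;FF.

Each 10-minute DF block holds 10 × 60 × 30 − 9 × 2 = 17982 frames. 436 ÷ 17982 → 0 full blocks, remainder 436.
Within the partial block the first minute is 1800 frames and each further minute 1798, so 0 further minute boundaries passed. Total skipped labels = 18 × 0 + 2 × 0 = 0.
Non-drop label index = 436 + 0 = 436; at 30 labels/s that is 00:00:14:16, i.e. DF 00:00:14;16.

00:00:14;16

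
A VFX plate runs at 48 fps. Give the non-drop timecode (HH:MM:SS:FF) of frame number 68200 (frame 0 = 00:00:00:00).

00:23:40:40

68200 ÷ 48 = 1420 full seconds, remainder 40 frames.
1420 s = 0 h 23 min 40 s.
Timecode: 00:23:40:40.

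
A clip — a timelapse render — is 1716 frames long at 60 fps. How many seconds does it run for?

Running time = 1716 / (60) = 28.6 s.

28.6 seconds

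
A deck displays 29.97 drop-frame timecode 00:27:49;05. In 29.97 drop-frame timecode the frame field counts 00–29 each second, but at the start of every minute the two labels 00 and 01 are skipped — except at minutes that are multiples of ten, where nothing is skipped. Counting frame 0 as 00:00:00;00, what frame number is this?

As if non-drop at 30 labels/s: (0 × 3600 + 27 × 60 + 49) × 30 + 5 = 50075.
Minute boundaries passed: 27; those not divisible by 10: 27 − 2 = 25; dropped labels = 2 × 25 = 50.
Actual frame index = 50075 − 50 = 50025.

50025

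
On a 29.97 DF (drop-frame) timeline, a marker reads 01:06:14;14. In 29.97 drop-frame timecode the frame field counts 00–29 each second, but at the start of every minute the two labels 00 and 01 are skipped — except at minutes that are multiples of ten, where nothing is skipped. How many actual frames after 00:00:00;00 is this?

119114

As if non-drop at 30 labels/s: (1 × 3600 + 6 × 60 + 14) × 30 + 14 = 119234.
Minute boundaries passed: 66; those not divisible by 10: 66 − 6 = 60; dropped labels = 2 × 60 = 120.
Actual frame index = 119234 − 120 = 119114.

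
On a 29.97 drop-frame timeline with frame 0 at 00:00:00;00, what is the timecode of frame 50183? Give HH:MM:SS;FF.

Ten DF minutes hold 17982 frames, so frame 50183 lies in block 2 (frames 35964–53945) with 14219 frames into that block.
The block's first minute is 1800 frames and the rest 1798 each; 14219 frames reaches minute 7, so 2 × 18 + 7 × 2 = 50 labels have been skipped so far.
Adding those back, label number 50183 + 50 = 50233 at 30 labels/s is 1674 s + 13 f = 0 h 27 min 54 s frame 13, i.e. 00:27:54;13.

00:27:54;13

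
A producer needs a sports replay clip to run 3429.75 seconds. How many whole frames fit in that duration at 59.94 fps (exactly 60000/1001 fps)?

Frames = 3429.75 × 60000/1001 = 205785000/1001 ≈ 205579.4206.
Complete frames: 205579.

205579 frames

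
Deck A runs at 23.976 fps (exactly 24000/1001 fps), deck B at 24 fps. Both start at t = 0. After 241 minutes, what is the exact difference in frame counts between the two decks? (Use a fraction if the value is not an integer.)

241 min = 14460 s.
A emits 24000/1001 × 14460 = 347040000/1001 frames; B emits 24 × 14460 = 347040.
Difference = 347040/1001 frames (≈ 346.6933); B is ahead of A.

347040/1001 frames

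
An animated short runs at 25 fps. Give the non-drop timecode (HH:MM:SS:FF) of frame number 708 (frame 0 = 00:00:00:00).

708 ÷ 25 = 28 full seconds, remainder 8 frames.
28 s = 0 h 0 min 28 s.
Timecode: 00:00:28:08.

00:00:28:08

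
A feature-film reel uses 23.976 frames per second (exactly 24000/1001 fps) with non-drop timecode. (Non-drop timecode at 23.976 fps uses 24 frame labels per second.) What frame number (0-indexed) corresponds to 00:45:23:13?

Total seconds to the label: (0 × 3600 + 45 × 60 + 23) = 2723.
Frame index = 2723 × 24 + 13 = 65365.

65365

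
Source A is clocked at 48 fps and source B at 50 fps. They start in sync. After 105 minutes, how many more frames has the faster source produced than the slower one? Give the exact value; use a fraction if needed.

105 min = 6300 s.
A emits 48 × 6300 = 302400 frames; B emits 50 × 6300 = 315000.
Difference = 12600 frames; B is ahead of A.

12600 frames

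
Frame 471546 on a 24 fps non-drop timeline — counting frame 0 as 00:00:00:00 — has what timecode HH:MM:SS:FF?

05:27:27:18

471546 ÷ 24 = 19647 full seconds, remainder 18 frames.
19647 s = 5 h 27 min 27 s.
Timecode: 05:27:27:18.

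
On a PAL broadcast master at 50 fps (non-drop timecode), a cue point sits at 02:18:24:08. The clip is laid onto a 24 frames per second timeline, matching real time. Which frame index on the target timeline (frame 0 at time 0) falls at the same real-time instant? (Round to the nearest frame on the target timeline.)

Source frame index: (2×3600 + 18×60 + 24) × 50 + 8 = 415208.
Real time: 415208 / (50) = 207604/25 s.
Target frame: (207604/25) × (24) = 4982496/25 ≈ 199299.840 → 199300.

frame 199300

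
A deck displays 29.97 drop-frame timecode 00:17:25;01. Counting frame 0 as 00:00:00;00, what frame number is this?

Complete 10-minute blocks: 1, each 17982 frames → 17982.
Remaining 7 whole minutes in the current block: 1800 + 6 × 1798 = 12588 frames.
Within the current minute: 25 × 30 + 1 − 2 = 749 (labels ;00/;01 skipped at this minute). Total = 17982 + 12588 + 749 = 31319.

31319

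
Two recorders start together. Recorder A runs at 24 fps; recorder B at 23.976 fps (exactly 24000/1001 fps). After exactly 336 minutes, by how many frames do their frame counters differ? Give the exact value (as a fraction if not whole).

336 min = 20160 s.
A emits 24 × 20160 = 483840 frames; B emits 24000/1001 × 20160 = 69120000/143.
Difference = 69120/143 frames (≈ 483.3566); B is behind A.

69120/143 frames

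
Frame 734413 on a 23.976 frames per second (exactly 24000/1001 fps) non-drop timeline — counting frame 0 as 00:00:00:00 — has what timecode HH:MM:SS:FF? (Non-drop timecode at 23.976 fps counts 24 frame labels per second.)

734413 ÷ 24 = 30600 full seconds, remainder 13 frames.
30600 s = 8 h 30 min 0 s.
Timecode: 08:30:00:13.

08:30:00:13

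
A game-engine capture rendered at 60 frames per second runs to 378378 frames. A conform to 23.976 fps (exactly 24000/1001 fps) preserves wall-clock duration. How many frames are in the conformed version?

Target frames = source frames × (target rate / source rate) = 378378 × (24000/1001)/(60) = 378378 × 400/1001 = 151200.

151200 frames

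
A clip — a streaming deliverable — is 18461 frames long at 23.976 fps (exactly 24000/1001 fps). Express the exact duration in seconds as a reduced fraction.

Running time = 18461 ÷ (24000/1001) = 18461 × 1001/24000 = 18479461/24000 s.

18479461/24000 seconds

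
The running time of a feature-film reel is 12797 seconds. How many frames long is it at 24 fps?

Frames = 12797 × 24 = 307128.

307128 frames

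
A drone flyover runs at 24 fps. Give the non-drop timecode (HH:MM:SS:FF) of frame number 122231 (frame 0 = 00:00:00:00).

01:24:52:23

122231 ÷ 24 = 5092 full seconds, remainder 23 frames.
5092 s = 1 h 24 min 52 s.
Timecode: 01:24:52:23.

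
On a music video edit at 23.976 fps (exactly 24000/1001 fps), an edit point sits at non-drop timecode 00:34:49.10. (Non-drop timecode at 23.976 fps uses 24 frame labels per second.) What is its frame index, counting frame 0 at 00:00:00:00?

frame 50146

Total seconds to the label: (0 × 3600 + 34 × 60 + 49) = 2089.
Frame index = 2089 × 24 + 10 = 50146.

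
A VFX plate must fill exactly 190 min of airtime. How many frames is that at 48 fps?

547200 frames

190 min = 11400 s.
Frames = 11400 × 48 = 547200.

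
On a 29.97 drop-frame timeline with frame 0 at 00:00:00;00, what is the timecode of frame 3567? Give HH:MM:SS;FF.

00:01:58;29

Each 10-minute DF block holds 10 × 60 × 30 − 9 × 2 = 17982 frames. 3567 ÷ 17982 → 0 full blocks, remainder 3567.
Within the partial block the first minute is 1800 frames and each further minute 1798, so 1 further minute boundary passed. Total skipped labels = 18 × 0 + 2 × 1 = 2.
Non-drop label index = 3567 + 2 = 3569; at 30 labels/s that is 00:01:58:29, i.e. DF 00:01:58;29.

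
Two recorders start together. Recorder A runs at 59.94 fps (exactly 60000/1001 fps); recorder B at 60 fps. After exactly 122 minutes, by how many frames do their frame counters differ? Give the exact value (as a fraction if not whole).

122 min = 7320 s.
A emits 60000/1001 × 7320 = 439200000/1001 frames; B emits 60 × 7320 = 439200.
Difference = 439200/1001 frames (≈ 438.7612); B is ahead of A.

439200/1001 frames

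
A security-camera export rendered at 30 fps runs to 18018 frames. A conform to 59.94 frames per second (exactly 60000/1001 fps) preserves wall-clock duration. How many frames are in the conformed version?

36000 frames

Target frames = source frames × (target rate / source rate) = 18018 × (60000/1001)/(30) = 18018 × 2000/1001 = 36000.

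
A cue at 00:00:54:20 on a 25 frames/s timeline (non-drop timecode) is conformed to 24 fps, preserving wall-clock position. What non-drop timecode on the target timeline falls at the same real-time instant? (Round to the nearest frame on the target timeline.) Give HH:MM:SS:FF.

00:00:54:19

Source frame index: (0×3600 + 0×60 + 54) × 25 + 20 = 1370.
Real time: 1370 / (25) = 274/5 s.
Target frame: (274/5) × (24) = 6576/5 ≈ 1315.200 → 1315.
At 24 labels/s: frame 1315 → 00:00:54:19.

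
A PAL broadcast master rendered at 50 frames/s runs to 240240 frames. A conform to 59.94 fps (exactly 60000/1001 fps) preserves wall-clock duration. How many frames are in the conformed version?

Target frames = source frames × (target rate / source rate) = 240240 × (60000/1001)/(50) = 240240 × 1200/1001 = 288000.

288000 frames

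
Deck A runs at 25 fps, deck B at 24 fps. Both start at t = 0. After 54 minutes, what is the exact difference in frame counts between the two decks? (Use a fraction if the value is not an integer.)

54 min = 3240 s.
A emits 25 × 3240 = 81000 frames; B emits 24 × 3240 = 77760.
Difference = 3240 frames; B is behind A.

3240 frames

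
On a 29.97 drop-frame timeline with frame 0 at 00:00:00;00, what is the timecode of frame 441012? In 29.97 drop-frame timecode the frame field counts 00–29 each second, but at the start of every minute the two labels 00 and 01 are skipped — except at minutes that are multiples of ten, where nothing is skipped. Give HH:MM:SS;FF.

Each 10-minute DF block holds 10 × 60 × 30 − 9 × 2 = 17982 frames. 441012 ÷ 17982 → 24 full blocks, remainder 9444.
Within the partial block the first minute is 1800 frames and each further minute 1798, so 5 further minute boundaries passed. Total skipped labels = 18 × 24 + 2 × 5 = 442.
Non-drop label index = 441012 + 442 = 441454; at 30 labels/s that is 04:05:15:04, i.e. DF 04:05:15;04.

04:05:15;04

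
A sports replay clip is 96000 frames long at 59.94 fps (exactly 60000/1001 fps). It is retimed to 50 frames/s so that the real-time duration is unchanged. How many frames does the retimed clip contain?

80080 frames

Target frames = source frames × (target rate / source rate) = 96000 × (50)/(60000/1001) = 96000 × 1001/1200 = 80080.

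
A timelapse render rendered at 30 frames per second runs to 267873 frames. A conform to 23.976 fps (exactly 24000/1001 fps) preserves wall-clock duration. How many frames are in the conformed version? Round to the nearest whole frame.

Frames at target rate = 267873 × (24000/1001) / (30) = 214298400/1001 ≈ 214084.316.
Nearest whole frame: 214084.

214084 frames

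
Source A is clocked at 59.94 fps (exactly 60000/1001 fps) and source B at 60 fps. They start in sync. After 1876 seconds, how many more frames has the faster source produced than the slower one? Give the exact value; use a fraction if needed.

A emits 60000/1001 × 1876 = 16080000/143 frames; B emits 60 × 1876 = 112560.
Difference = 16080/143 frames (≈ 112.4476); B is ahead of A.

16080/143 frames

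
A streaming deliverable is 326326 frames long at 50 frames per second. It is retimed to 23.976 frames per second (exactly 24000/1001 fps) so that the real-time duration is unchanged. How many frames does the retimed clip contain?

Target frames = source frames × (target rate / source rate) = 326326 × (24000/1001)/(50) = 326326 × 480/1001 = 156480.

156480 frames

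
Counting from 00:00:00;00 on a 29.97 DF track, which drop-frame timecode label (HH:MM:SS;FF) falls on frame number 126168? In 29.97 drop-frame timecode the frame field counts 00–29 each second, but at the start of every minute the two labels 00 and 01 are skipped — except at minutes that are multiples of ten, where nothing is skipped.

Each 10-minute DF block holds 10 × 60 × 30 − 9 × 2 = 17982 frames. 126168 ÷ 17982 → 7 full blocks, remainder 294.
Within the partial block the first minute is 1800 frames and each further minute 1798, so 0 further minute boundaries passed. Total skipped labels = 18 × 7 + 2 × 0 = 126.
Non-drop label index = 126168 + 126 = 126294; at 30 labels/s that is 01:10:09:24, i.e. DF 01:10:09;24.

01:10:09;24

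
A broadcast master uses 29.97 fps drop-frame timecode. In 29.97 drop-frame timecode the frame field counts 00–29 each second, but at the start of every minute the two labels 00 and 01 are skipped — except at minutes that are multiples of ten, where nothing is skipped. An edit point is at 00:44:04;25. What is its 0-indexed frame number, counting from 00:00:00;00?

79265

Complete 10-minute blocks: 4, each 17982 frames → 71928.
Remaining 4 whole minutes in the current block: 1800 + 3 × 1798 = 7194 frames.
Within the current minute: 4 × 30 + 25 − 2 = 143 (labels ;00/;01 skipped at this minute). Total = 71928 + 7194 + 143 = 79265.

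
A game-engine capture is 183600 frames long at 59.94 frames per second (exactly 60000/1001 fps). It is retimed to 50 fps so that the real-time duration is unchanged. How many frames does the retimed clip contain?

Target frames = source frames × (target rate / source rate) = 183600 × (50)/(60000/1001) = 183600 × 1001/1200 = 153153.

153153 frames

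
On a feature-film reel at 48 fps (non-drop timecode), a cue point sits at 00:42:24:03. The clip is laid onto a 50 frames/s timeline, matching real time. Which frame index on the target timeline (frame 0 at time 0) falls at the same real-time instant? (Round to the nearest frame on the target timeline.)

frame 127203

Source frame index: (0×3600 + 42×60 + 24) × 48 + 3 = 122115.
Real time: 122115 / (48) = 40705/16 s.
Target frame: (40705/16) × (50) = 1017625/8 ≈ 127203.125 → 127203.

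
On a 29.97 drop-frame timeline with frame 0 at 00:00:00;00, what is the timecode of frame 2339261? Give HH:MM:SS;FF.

Ten DF minutes hold 17982 frames, so frame 2339261 lies in block 130 (frames 2337660–2355641) with 1601 frames into that block.
The block's first minute is 1800 frames and the rest 1798 each; 1601 frames reaches minute 0, so 130 × 18 + 0 × 2 = 2340 labels have been skipped so far.
Adding those back, label number 2339261 + 2340 = 2341601 at 30 labels/s is 78053 s + 11 f = 21 h 40 min 53 s frame 11, i.e. 21:40:53;11.

21:40:53;11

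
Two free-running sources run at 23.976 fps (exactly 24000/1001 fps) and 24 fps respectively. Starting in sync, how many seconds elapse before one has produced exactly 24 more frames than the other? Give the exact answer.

The gap grows by |24 − 24000/1001| = 24/1001 frames per second.
Time for a 24-frame gap: 24 ÷ (24/1001) = 1001 s.

1001 seconds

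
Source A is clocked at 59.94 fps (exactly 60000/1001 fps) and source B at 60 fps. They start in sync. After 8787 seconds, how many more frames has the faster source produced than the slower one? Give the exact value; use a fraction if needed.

A emits 60000/1001 × 8787 = 527220000/1001 frames; B emits 60 × 8787 = 527220.
Difference = 527220/1001 frames (≈ 526.6933); B is ahead of A.

527220/1001 frames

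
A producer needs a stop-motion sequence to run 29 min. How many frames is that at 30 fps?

52200 frames

29 min = 1740 s.
Frames = 1740 × 30 = 52200.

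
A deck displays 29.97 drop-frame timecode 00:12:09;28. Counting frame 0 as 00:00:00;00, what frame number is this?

21876

As if non-drop at 30 labels/s: (0 × 3600 + 12 × 60 + 9) × 30 + 28 = 21898.
Minute boundaries passed: 12; those not divisible by 10: 12 − 1 = 11; dropped labels = 2 × 11 = 22.
Actual frame index = 21898 − 22 = 21876.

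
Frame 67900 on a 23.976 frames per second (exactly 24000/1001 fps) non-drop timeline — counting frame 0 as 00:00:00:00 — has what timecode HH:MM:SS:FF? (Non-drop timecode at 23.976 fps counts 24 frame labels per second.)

67900 ÷ 24 = 2829 full seconds, remainder 4 frames.
2829 s = 0 h 47 min 9 s.
Timecode: 00:47:09:04.

00:47:09:04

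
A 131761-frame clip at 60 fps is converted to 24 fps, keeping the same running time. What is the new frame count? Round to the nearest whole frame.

Frames at target rate = 131761 × (24) / (60) = 263522/5 ≈ 52704.400.
Nearest whole frame: 52704.

52704 frames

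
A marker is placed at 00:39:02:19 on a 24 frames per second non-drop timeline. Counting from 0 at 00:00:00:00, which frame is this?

Total seconds to the label: (0 × 3600 + 39 × 60 + 2) = 2342.
Frame index = 2342 × 24 + 19 = 56227.

frame 56227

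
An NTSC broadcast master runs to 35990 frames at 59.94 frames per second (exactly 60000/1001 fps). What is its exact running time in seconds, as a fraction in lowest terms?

Running time = 35990 ÷ (60000/1001) = 35990 × 1001/60000 = 3602599/6000 s.

3602599/6000 seconds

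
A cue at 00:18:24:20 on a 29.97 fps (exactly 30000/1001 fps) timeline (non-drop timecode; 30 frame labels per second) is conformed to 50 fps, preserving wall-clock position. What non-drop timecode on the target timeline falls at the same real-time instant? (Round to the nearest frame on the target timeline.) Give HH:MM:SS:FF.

Source frame index: (0×3600 + 18×60 + 24) × 30 + 20 = 33140.
Real time: 33140 / (30000/1001) = 1658657/1500 s.
Target frame: (1658657/1500) × (50) = 1658657/30 ≈ 55288.567 → 55289.
At 50 labels/s: frame 55289 → 00:18:25:39.

00:18:25:39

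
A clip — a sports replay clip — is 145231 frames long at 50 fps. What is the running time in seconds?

2904.62 seconds

Running time = 145231 / (50) = 2904.62 s.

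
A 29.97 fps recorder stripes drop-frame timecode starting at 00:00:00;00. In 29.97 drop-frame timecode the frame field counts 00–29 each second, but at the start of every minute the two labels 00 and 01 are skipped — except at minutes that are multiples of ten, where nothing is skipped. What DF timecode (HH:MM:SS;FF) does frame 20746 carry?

Ten DF minutes hold 17982 frames, so frame 20746 lies in block 1 (frames 17982–35963) with 2764 frames into that block.
The block's first minute is 1800 frames and the rest 1798 each; 2764 frames reaches minute 1, so 1 × 18 + 1 × 2 = 20 labels have been skipped so far.
Adding those back, label number 20746 + 20 = 20766 at 30 labels/s is 692 s + 6 f = 0 h 11 min 32 s frame 6, i.e. 00:11:32;06.

00:11:32;06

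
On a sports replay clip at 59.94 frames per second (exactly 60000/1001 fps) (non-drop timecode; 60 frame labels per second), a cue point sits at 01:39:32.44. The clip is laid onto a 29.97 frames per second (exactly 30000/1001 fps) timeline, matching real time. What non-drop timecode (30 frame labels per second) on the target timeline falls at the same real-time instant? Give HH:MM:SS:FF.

01:39:32:22

Source frame index: (1×3600 + 39×60 + 32) × 60 + 44 = 358364.
Real time: 358364 / (60000/1001) = 89680591/15000 s.
Target frame: (89680591/15000) × (30000/1001) = 179182.
At 30 labels/s: frame 179182 → 01:39:32:22.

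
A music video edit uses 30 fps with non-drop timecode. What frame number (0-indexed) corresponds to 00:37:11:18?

frame 66948

Total seconds to the label: (0 × 3600 + 37 × 60 + 11) = 2231.
Frame index = 2231 × 30 + 18 = 66948.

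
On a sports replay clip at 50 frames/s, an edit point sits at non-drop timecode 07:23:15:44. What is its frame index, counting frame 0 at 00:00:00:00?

frame 1329794

Total seconds to the label: (7 × 3600 + 23 × 60 + 15) = 26595.
Frame index = 26595 × 50 + 44 = 1329794.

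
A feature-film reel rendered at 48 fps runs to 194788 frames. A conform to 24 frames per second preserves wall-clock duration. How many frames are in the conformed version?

97394 frames

Target frames = source frames × (target rate / source rate) = 194788 × (24)/(48) = 194788 × 1/2 = 97394.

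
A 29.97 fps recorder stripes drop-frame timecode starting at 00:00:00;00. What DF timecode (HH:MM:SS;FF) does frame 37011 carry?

00:20:34;27

Ten DF minutes hold 17982 frames, so frame 37011 lies in block 2 (frames 35964–53945) with 1047 frames into that block.
The block's first minute is 1800 frames and the rest 1798 each; 1047 frames reaches minute 0, so 2 × 18 + 0 × 2 = 36 labels have been skipped so far.
Adding those back, label number 37011 + 36 = 37047 at 30 labels/s is 1234 s + 27 f = 0 h 20 min 34 s frame 27, i.e. 00:20:34;27.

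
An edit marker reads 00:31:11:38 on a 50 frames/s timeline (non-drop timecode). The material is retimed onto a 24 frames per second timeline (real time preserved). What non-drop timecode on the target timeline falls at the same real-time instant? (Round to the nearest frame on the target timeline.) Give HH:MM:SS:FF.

Source frame index: (0×3600 + 31×60 + 11) × 50 + 38 = 93588.
Real time: 93588 / (50) = 46794/25 s.
Target frame: (46794/25) × (24) = 1123056/25 ≈ 44922.240 → 44922.
At 24 labels/s: frame 44922 → 00:31:11:18.

00:31:11:18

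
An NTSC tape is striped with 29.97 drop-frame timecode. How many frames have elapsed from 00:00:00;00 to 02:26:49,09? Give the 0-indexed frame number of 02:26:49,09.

Complete 10-minute blocks: 14, each 17982 frames → 251748.
Remaining 6 whole minutes in the current block: 1800 + 5 × 1798 = 10790 frames.
Within the current minute: 49 × 30 + 9 − 2 = 1477 (labels ;00/;01 skipped at this minute). Total = 251748 + 10790 + 1477 = 264015.

264015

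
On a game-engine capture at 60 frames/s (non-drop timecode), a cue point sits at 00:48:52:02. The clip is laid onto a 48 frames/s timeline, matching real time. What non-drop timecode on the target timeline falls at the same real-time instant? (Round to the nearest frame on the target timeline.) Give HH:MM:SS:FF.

00:48:52:02

Source frame index: (0×3600 + 48×60 + 52) × 60 + 2 = 175922.
Real time: 175922 / (60) = 87961/30 s.
Target frame: (87961/30) × (48) = 703688/5 ≈ 140737.600 → 140738.
At 48 labels/s: frame 140738 → 00:48:52:02.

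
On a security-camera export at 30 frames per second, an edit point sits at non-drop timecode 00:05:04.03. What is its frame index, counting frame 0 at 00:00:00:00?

9123

Total seconds to the label: (0 × 3600 + 5 × 60 + 4) = 304.
Frame index = 304 × 30 + 3 = 9123.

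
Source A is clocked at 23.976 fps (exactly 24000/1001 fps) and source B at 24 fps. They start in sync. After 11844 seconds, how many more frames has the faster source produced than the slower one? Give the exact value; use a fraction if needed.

40608/143 frames

A emits 24000/1001 × 11844 = 40608000/143 frames; B emits 24 × 11844 = 284256.
Difference = 40608/143 frames (≈ 283.9720); B is ahead of A.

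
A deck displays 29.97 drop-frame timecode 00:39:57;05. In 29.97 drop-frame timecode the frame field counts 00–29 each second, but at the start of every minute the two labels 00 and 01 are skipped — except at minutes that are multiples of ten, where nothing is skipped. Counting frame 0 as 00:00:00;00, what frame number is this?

71843

As if non-drop at 30 labels/s: (0 × 3600 + 39 × 60 + 57) × 30 + 5 = 71915.
Minute boundaries passed: 39; those not divisible by 10: 39 − 3 = 36; dropped labels = 2 × 36 = 72.
Actual frame index = 71915 − 72 = 71843.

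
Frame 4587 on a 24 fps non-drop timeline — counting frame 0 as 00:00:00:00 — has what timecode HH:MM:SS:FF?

4587 ÷ 24 = 191 full seconds, remainder 3 frames.
191 s = 0 h 3 min 11 s.
Timecode: 00:03:11:03.

00:03:11:03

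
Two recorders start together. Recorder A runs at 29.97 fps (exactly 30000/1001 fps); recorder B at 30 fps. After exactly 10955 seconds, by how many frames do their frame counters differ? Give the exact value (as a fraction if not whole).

A emits 30000/1001 × 10955 = 46950000/143 frames; B emits 30 × 10955 = 328650.
Difference = 46950/143 frames (≈ 328.3217); B is ahead of A.

46950/143 frames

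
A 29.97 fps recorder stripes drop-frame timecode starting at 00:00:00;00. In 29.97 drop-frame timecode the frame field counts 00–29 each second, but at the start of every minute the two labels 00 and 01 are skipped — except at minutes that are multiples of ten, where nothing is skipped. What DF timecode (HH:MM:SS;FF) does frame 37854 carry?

Each 10-minute DF block holds 10 × 60 × 30 − 9 × 2 = 17982 frames. 37854 ÷ 17982 → 2 full blocks, remainder 1890.
Within the partial block the first minute is 1800 frames and each further minute 1798, so 1 further minute boundary passed. Total skipped labels = 18 × 2 + 2 × 1 = 38.
Non-drop label index = 37854 + 38 = 37892; at 30 labels/s that is 00:21:03:02, i.e. DF 00:21:03;02.

00:21:03;02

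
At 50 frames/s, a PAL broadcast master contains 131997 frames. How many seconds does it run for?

2639.94 seconds

Running time = 131997 / (50) = 2639.94 s.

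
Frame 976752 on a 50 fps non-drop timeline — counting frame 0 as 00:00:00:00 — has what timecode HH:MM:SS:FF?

05:25:35:02

976752 ÷ 50 = 19535 full seconds, remainder 2 frames.
19535 s = 5 h 25 min 35 s.
Timecode: 05:25:35:02.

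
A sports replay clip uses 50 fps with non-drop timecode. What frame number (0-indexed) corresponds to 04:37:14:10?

Total seconds to the label: (4 × 3600 + 37 × 60 + 14) = 16634.
Frame index = 16634 × 50 + 10 = 831710.

831710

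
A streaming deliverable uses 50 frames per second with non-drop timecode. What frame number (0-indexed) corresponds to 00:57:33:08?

Total seconds to the label: (0 × 3600 + 57 × 60 + 33) = 3453.
Frame index = 3453 × 50 + 8 = 172658.

frame 172658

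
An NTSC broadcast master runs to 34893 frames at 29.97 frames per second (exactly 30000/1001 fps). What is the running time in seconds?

Running time = 34893 / (30000/1001) = 1164.2631 s.

1164.2631 seconds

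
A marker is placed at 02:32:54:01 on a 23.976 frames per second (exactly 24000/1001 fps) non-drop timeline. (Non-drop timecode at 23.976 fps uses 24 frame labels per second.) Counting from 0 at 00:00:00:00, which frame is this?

frame 220177

Total seconds to the label: (2 × 3600 + 32 × 60 + 54) = 9174.
Frame index = 9174 × 24 + 1 = 220177.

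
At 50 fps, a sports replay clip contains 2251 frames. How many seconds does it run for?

45.02 seconds

Running time = 2251 / (50) = 45.02 s.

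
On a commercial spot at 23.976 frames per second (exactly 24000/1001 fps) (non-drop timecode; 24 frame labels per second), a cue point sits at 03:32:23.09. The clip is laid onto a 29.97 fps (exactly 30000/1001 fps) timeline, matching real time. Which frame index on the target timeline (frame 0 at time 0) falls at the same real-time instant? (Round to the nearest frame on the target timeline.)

frame 382301

Source frame index: (3×3600 + 32×60 + 23) × 24 + 9 = 305841.
Real time: 305841 / (24000/1001) = 102048947/8000 s.
Target frame: (102048947/8000) × (30000/1001) = 1529205/4 ≈ 382301.250 → 382301.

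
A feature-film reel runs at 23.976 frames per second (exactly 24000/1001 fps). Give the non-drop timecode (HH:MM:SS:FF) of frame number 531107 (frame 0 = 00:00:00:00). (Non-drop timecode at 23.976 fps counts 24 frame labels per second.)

06:08:49:11

531107 ÷ 24 = 22129 full seconds, remainder 11 frames.
22129 s = 6 h 8 min 49 s.
Timecode: 06:08:49:11.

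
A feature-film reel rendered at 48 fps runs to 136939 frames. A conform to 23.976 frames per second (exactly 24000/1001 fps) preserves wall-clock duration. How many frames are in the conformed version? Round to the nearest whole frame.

68401 frames

Frames at target rate = 136939 × (24000/1001) / (48) = 6224500/91 ≈ 68401.099.
Nearest whole frame: 68401.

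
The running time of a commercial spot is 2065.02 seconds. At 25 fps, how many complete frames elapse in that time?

Frames = 2065.02 × 25 = 103251/2 ≈ 51625.5000.
Complete frames: 51625.

51625 frames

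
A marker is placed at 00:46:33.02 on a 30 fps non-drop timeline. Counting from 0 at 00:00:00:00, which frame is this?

Total seconds to the label: (0 × 3600 + 46 × 60 + 33) = 2793.
Frame index = 2793 × 30 + 2 = 83792.

83792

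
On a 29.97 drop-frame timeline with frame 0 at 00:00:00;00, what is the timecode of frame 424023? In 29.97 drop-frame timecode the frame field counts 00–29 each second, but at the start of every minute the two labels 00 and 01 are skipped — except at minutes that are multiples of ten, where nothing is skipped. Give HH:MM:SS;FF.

03:55:48;07

Ten DF minutes hold 17982 frames, so frame 424023 lies in block 23 (frames 413586–431567) with 10437 frames into that block.
The block's first minute is 1800 frames and the rest 1798 each; 10437 frames reaches minute 5, so 23 × 18 + 5 × 2 = 424 labels have been skipped so far.
Adding those back, label number 424023 + 424 = 424447 at 30 labels/s is 14148 s + 7 f = 3 h 55 min 48 s frame 7, i.e. 03:55:48;07.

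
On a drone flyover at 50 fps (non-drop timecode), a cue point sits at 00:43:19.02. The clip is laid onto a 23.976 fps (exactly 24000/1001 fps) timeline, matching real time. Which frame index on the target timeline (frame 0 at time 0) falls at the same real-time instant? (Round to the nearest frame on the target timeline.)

frame 62315

Source frame index: (0×3600 + 43×60 + 19) × 50 + 2 = 129952.
Real time: 129952 / (50) = 64976/25 s.
Target frame: (64976/25) × (24000/1001) = 62376960/1001 ≈ 62314.645 → 62315.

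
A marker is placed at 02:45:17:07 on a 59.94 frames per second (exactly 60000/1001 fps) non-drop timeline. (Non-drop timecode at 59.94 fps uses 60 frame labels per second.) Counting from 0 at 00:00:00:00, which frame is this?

Total seconds to the label: (2 × 3600 + 45 × 60 + 17) = 9917.
Frame index = 9917 × 60 + 7 = 595027.

frame 595027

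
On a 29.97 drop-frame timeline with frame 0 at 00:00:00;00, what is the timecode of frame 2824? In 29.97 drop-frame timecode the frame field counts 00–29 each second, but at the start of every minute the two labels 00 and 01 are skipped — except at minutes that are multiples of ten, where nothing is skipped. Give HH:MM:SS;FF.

00:01:34;06

Ten DF minutes hold 17982 frames, so frame 2824 lies in block 0 (frames 0–17981) with 2824 frames into that block.
The block's first minute is 1800 frames and the rest 1798 each; 2824 frames reaches minute 1, so 0 × 18 + 1 × 2 = 2 labels have been skipped so far.
Adding those back, label number 2824 + 2 = 2826 at 30 labels/s is 94 s + 6 f = 0 h 1 min 34 s frame 6, i.e. 00:01:34;06.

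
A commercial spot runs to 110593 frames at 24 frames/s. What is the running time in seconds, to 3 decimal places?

Running time = 110593 × 1/24 = 110593/24 s ≈ 4608.042 s.

4608.042 seconds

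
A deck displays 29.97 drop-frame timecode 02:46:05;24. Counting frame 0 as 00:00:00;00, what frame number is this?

As if non-drop at 30 labels/s: (2 × 3600 + 46 × 60 + 5) × 30 + 24 = 298974.
Minute boundaries passed: 166; those not divisible by 10: 166 − 16 = 150; dropped labels = 2 × 150 = 300.
Actual frame index = 298974 − 300 = 298674.

298674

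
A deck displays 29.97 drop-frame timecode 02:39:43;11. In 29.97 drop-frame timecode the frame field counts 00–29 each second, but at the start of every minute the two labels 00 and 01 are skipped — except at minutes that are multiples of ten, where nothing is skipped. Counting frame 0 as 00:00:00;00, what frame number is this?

Complete 10-minute blocks: 15, each 17982 frames → 269730.
Remaining 9 whole minutes in the current block: 1800 + 8 × 1798 = 16184 frames.
Within the current minute: 43 × 30 + 11 − 2 = 1299 (labels ;00/;01 skipped at this minute). Total = 269730 + 16184 + 1299 = 287213.

287213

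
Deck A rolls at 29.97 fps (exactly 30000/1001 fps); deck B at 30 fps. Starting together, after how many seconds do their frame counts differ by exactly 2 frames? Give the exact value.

1001/15 seconds

The gap grows by |30 − 30000/1001| = 30/1001 frames per second.
Time for a 2-frame gap: 2 ÷ (30/1001) = 1001/15 s.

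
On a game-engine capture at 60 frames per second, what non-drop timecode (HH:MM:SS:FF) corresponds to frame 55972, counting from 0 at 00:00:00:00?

00:15:32:52

55972 ÷ 60 = 932 full seconds, remainder 52 frames.
932 s = 0 h 15 min 32 s.
Timecode: 00:15:32:52.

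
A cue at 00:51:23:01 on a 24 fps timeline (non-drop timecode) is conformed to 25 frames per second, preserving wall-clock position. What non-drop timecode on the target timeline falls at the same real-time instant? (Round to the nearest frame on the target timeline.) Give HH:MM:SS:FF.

Source frame index: (0×3600 + 51×60 + 23) × 24 + 1 = 73993.
Real time: 73993 / (24) = 73993/24 s.
Target frame: (73993/24) × (25) = 1849825/24 ≈ 77076.042 → 77076.
At 25 labels/s: frame 77076 → 00:51:23:01.

00:51:23:01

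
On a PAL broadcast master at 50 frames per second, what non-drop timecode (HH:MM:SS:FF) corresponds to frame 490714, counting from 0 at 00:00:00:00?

490714 ÷ 50 = 9814 full seconds, remainder 14 frames.
9814 s = 2 h 43 min 34 s.
Timecode: 02:43:34:14.

02:43:34:14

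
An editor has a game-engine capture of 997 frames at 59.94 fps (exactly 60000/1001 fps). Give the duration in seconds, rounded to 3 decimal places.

16.633 seconds

Running time = 997 × 1001/60000 = 997997/60000 s ≈ 16.633 s.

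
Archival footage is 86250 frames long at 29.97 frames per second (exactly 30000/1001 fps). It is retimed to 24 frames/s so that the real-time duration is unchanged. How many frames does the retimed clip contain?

69069 frames

Target frames = source frames × (target rate / source rate) = 86250 × (24)/(30000/1001) = 86250 × 1001/1250 = 69069.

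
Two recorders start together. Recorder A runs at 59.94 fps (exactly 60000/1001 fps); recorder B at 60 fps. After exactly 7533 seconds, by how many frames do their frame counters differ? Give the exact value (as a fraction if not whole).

451980/1001 frames

A emits 60000/1001 × 7533 = 451980000/1001 frames; B emits 60 × 7533 = 451980.
Difference = 451980/1001 frames (≈ 451.5285); B is ahead of A.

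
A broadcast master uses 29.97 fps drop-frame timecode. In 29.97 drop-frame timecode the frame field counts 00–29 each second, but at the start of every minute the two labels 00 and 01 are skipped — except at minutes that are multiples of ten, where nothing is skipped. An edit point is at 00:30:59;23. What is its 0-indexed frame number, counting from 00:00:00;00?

As if non-drop at 30 labels/s: (0 × 3600 + 30 × 60 + 59) × 30 + 23 = 55793.
Minute boundaries passed: 30; those not divisible by 10: 30 − 3 = 27; dropped labels = 2 × 27 = 54.
Actual frame index = 55793 − 54 = 55739.

55739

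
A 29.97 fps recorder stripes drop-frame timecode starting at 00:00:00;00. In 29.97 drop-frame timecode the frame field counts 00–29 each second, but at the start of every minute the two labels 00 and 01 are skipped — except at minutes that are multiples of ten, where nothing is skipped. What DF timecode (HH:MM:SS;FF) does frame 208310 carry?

01:55:50;18

Ten DF minutes hold 17982 frames, so frame 208310 lies in block 11 (frames 197802–215783) with 10508 frames into that block.
The block's first minute is 1800 frames and the rest 1798 each; 10508 frames reaches minute 5, so 11 × 18 + 5 × 2 = 208 labels have been skipped so far.
Adding those back, label number 208310 + 208 = 208518 at 30 labels/s is 6950 s + 18 f = 1 h 55 min 50 s frame 18, i.e. 01:55:50;18.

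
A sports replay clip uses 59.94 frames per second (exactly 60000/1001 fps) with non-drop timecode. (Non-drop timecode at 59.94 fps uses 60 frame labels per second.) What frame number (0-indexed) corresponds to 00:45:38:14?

Total seconds to the label: (0 × 3600 + 45 × 60 + 38) = 2738.
Frame index = 2738 × 60 + 14 = 164294.

164294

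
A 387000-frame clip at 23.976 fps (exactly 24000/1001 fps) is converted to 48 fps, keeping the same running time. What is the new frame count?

774774 frames

Target frames = source frames × (target rate / source rate) = 387000 × (48)/(24000/1001) = 387000 × 1001/500 = 774774.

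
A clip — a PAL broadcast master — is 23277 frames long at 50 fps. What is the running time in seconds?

Running time = 23277 / (50) = 465.54 s.

465.54 seconds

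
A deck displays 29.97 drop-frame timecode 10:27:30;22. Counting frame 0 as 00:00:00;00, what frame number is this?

Complete 10-minute blocks: 62, each 17982 frames → 1114884.
Remaining 7 whole minutes in the current block: 1800 + 6 × 1798 = 12588 frames.
Within the current minute: 30 × 30 + 22 − 2 = 920 (labels ;00/;01 skipped at this minute). Total = 1114884 + 12588 + 920 = 1128392.

1128392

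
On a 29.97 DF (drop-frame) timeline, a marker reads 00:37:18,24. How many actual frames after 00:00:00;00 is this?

Complete 10-minute blocks: 3, each 17982 frames → 53946.
Remaining 7 whole minutes in the current block: 1800 + 6 × 1798 = 12588 frames.
Within the current minute: 18 × 30 + 24 − 2 = 562 (labels ;00/;01 skipped at this minute). Total = 53946 + 12588 + 562 = 67096.

67096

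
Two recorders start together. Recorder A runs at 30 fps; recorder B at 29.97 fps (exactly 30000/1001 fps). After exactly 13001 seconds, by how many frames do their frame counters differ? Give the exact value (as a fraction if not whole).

390030/1001 frames

A emits 30 × 13001 = 390030 frames; B emits 30000/1001 × 13001 = 390030000/1001.
Difference = 390030/1001 frames (≈ 389.6404); B is behind A.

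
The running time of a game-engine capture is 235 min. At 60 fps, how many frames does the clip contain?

235 min = 14100 s.
Frames = 14100 × 60 = 846000.

846000 frames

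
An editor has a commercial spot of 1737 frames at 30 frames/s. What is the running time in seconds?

Running time = 1737 / (30) = 57.9 s.

57.9 seconds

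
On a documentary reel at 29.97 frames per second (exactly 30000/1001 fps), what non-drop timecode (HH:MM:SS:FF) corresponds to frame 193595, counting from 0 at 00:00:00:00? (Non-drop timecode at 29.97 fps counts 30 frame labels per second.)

01:47:33:05

193595 ÷ 30 = 6453 full seconds, remainder 5 frames.
6453 s = 1 h 47 min 33 s.
Timecode: 01:47:33:05.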